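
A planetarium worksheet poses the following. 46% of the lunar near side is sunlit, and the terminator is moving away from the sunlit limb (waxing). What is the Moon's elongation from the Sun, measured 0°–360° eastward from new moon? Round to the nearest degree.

85°

cos θ = 1 − 2f = 0.080, giving a principal value of 85.4°.
Waxing ⇒ before full, so θ = 85.4°.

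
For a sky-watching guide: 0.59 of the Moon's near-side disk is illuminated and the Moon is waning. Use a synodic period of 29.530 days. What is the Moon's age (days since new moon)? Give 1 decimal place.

21.3 days

cos θ = 1 − 2f = -0.180, giving a principal value of 100.4°.
Since the Moon is past full (waning), take the reflex angle: θ = 360° − 100.4° = 259.6°.
Age = 29.530 × 259.6°/360° ≈ 21.30 days.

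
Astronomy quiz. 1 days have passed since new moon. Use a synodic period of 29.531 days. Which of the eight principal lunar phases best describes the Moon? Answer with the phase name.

new moon

θ ≈ 360° × 1/29.531 = 12°, which falls in the new moon sector.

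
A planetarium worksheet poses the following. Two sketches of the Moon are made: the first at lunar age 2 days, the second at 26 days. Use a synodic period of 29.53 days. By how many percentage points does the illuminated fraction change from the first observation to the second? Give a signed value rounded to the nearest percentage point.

+9 pp

θ₁ = 360° × 2/29.53 = 24.4°, f₁ = (1 − cos θ₁)/2 = 0.045.
θ₂ = 360° × 26/29.53 = 317.0°, f₂ = (1 − cos θ₂)/2 = 0.135.
Change = f₂ − f₁ = +0.090 → +9 percentage points.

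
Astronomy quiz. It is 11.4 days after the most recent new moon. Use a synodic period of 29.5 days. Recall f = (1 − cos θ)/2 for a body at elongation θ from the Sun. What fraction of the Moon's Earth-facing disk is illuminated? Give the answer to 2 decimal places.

0.88

The Moon has covered 11.4/29.5 of its cycle, so θ ≈ 360° × 11.4/29.5 = 139.1°.
Illuminated fraction = (1 − cos 139.1°)/2 = (1 − (-0.756))/2 ≈ 0.878.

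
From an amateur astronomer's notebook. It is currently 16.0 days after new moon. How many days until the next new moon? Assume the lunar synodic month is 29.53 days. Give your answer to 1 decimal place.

13.5 days

The next new moon completes the synodic month: 29.53 − 16.0 = 13.530 days.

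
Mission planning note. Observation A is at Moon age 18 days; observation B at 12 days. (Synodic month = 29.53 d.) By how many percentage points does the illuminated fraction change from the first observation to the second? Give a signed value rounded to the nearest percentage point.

θ₁ = 360° × 18/29.53 = 219.4°, f₁ = (1 − cos θ₁)/2 = 0.886.
θ₂ = 360° × 12/29.53 = 146.3°, f₂ = (1 − cos θ₂)/2 = 0.916.
Change = f₂ − f₁ = +0.030 → +3 percentage points.

+3 percentage points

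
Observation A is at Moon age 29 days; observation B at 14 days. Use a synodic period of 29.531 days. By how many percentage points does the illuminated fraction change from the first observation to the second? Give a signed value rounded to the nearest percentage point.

+99 percentage points

θ₁ = 360° × 29/29.531 = 353.5°, f₁ = (1 − cos θ₁)/2 = 0.003.
θ₂ = 360° × 14/29.531 = 170.7°, f₂ = (1 − cos θ₂)/2 = 0.993.
Change = f₂ − f₁ = +0.990 → +99 percentage points.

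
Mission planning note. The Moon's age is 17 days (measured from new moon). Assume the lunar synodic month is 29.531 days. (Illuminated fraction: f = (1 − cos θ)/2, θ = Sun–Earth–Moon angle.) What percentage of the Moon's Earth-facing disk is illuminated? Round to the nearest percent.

Phase angle: θ = 360°·(17 d)/(29.531 d) = 207.2°.
With cos θ = (-0.889), the lit fraction is (1 − (-0.889))/2 ≈ 0.945, so 94%.

94%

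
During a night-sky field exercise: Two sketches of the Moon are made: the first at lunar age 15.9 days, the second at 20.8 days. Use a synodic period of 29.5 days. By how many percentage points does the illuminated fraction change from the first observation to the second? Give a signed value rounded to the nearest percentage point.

θ₁ = 360° × 15.9/29.5 = 194.0°, f₁ = (1 − cos θ₁)/2 = 0.985.
θ₂ = 360° × 20.8/29.5 = 253.8°, f₂ = (1 − cos θ₂)/2 = 0.639.
Change = f₂ − f₁ = -0.346 → -35 percentage points.

-35 pp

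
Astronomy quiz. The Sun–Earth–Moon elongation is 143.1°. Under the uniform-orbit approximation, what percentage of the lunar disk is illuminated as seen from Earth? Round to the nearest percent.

90%

f = (1 − cos 143.1°)/2 = (1 − (-0.800))/2 ≈ 0.900, i.e. 90%.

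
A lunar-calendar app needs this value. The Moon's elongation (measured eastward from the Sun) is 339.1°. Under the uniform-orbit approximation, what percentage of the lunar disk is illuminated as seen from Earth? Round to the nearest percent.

cos 339.1° = 0.934, so f = (1 − 0.934)/2 = 0.033, i.e. 3%.

3%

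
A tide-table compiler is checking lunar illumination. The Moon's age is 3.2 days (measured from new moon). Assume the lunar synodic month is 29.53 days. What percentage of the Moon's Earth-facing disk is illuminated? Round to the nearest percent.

Phase angle: θ = 360°·(3.2 d)/(29.53 d) = 39.0°.
With cos θ = 0.777, the lit fraction is (1 − 0.777)/2 ≈ 0.111, so 11%.

11%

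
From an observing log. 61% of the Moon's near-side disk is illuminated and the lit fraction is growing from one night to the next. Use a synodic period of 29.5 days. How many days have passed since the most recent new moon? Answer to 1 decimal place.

From f = (1 − cos θ)/2: cos θ = 1 − 2×0.61 = -0.220; arccos → 102.7°.
Before full moon the principal value applies: θ = 102.7°.
At 360°/29.5 d per day, 102.7° corresponds to 8.42 days.

8.4 days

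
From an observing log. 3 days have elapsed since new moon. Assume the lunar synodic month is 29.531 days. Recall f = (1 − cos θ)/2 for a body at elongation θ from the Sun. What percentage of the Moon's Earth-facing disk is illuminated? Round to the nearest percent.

10%

Elongation θ = 360° × 3/29.531 ≈ 36.6°.
Illuminated fraction = (1 − cos 36.6°)/2 = (1 − 0.803)/2 ≈ 0.098, so 10%.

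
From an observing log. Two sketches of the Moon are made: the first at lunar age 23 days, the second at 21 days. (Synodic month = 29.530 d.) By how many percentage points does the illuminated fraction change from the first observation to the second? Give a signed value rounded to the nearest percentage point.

First observation: θ = 360°·23/29.530 = 280.4°, so f = 0.410.
Second observation: θ = 256.0°, f = 0.621.
Δf = 0.621 − 0.410 = +0.211, i.e. +21 pp.

+21 percentage points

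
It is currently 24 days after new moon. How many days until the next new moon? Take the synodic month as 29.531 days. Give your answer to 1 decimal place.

One full lunation from the last new moon is 29.531 d; remaining = 29.531 − 24 = 5.531 d.

5.5 days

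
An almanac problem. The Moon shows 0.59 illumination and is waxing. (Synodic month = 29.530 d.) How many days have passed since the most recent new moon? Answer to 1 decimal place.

Invert f = (1 − cos θ)/2 to get cos θ = 1 − 2(0.59) = -0.180, hence θ₀ = arccos -0.180 = 100.4°.
Waxing ⇒ before full, so θ = 100.4°.
Age = 29.530 × 100.4°/360° ≈ 8.23 days.

8.2 days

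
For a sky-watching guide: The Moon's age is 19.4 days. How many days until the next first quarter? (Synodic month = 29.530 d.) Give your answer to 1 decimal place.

17.5 days

First quarter occurs at elongation 90°, i.e. at age 29.530 × 90/360 = 7.383 d.
Already past this cycle's first quarter; the next is at 7.383 + 29.530 = 36.913 d, so 36.913 − 19.4 = 17.513 days.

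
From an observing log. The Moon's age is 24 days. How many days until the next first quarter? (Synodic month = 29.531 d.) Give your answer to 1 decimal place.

12.9 days

First quarter is 0.25 of the way through the cycle: age 0.25 × 29.531 = 7.383 d.
Already past this cycle's first quarter; the next is at 7.383 + 29.531 = 36.914 d, so 36.914 − 24 = 12.914 days.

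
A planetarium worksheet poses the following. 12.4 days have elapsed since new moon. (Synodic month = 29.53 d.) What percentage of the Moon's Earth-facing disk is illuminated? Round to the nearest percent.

94%

Phase angle: θ = 360°·(12.4 d)/(29.53 d) = 151.2°.
cos 151.2° = (-0.876), so f = (1 − (-0.876))/2 = 0.938, so 94%.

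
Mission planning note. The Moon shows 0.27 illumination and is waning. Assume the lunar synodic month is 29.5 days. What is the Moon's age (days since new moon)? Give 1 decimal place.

24.4 days

cos θ = 1 − 2f = 0.460, giving a principal value of 62.6°.
Since the Moon is past full (waning), take the reflex angle: θ = 360° − 62.6° = 297.4°.
At 360°/29.5 d per day, 297.4° corresponds to 24.37 days.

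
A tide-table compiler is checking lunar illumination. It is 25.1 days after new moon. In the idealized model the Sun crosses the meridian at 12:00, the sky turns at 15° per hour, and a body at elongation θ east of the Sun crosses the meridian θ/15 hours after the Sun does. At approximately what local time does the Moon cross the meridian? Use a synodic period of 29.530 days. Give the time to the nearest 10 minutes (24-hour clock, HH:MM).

Phase angle: θ = 360°·(25.1 d)/(29.530 d) = 306.0°.
The Moon trails the Sun by θ/15 = 306.0/15 ≈ 20.40 hours.
12:00 + 20.400 h ≈ 08:24 → 08:20 to the nearest ten minutes.

08:20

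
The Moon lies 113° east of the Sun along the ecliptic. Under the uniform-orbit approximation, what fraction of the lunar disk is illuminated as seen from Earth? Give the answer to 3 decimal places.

cos 113° = (-0.391), so f = (1 − (-0.391))/2 = 0.695.

0.695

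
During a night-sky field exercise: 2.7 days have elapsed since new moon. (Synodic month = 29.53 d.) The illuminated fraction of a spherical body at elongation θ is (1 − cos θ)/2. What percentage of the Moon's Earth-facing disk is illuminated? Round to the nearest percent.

Phase angle: θ = 360°·(2.7 d)/(29.53 d) = 32.9°.
With cos θ = 0.839, the lit fraction is (1 − 0.839)/2 ≈ 0.080, so 8%.

8%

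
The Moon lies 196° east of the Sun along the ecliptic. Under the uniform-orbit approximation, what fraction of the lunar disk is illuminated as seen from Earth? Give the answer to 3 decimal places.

0.981

cos 196° = (-0.961), so f = (1 − (-0.961))/2 = 0.981.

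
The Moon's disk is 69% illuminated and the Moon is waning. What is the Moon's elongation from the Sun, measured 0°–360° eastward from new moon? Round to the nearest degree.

cos θ = 1 − 2f = -0.380, giving a principal value of 112.3°.
Since the Moon is past full (waning), take the reflex angle: θ = 360° − 112.3° = 247.7°.

248°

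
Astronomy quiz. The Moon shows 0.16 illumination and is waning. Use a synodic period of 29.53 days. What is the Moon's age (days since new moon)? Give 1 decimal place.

cos θ = 1 − 2f = 0.680, giving a principal value of 47.2°.
A waning Moon lies in 180°–360°, so θ = 360° − 47.2° = 312.8°.
At 360°/29.53 d per day, 312.8° corresponds to 25.66 days.

25.7 days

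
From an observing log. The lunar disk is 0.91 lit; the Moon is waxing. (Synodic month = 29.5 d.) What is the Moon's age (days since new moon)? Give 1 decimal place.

From f = (1 − cos θ)/2: cos θ = 1 − 2×0.91 = -0.820; arccos → 145.1°.
Before full moon the principal value applies: θ = 145.1°.
Age = 29.5 × 145.1°/360° ≈ 11.89 days.

11.9 days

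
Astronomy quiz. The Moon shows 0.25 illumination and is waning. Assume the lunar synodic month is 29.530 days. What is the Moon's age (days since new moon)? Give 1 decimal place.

Invert f = (1 − cos θ)/2 to get cos θ = 1 − 2(0.25) = 0.500, hence θ₀ = arccos 0.500 = 60.0°.
Waning ⇒ past full, so θ = 360° − 60.0° = 300.0°.
At 360°/29.530 d per day, 300.0° corresponds to 24.61 days.

24.6 days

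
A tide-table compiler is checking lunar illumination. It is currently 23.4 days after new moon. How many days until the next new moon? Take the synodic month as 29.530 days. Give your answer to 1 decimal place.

6.1 days

One full lunation from the last new moon is 29.530 d; remaining = 29.530 − 23.4 = 6.130 d.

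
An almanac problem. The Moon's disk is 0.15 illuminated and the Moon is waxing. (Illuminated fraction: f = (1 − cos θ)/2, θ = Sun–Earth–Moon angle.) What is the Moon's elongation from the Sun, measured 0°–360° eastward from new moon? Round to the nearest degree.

46°

cos θ = 1 − 2f = 0.700, giving a principal value of 45.6°.
Waxing ⇒ before full, so θ = 45.6°.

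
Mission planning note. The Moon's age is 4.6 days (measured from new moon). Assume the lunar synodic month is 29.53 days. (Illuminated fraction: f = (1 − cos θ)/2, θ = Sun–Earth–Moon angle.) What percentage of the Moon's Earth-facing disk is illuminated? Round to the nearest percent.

22%

The Moon has covered 4.6/29.53 of its cycle, so θ ≈ 360° × 4.6/29.53 = 56.1°.
Illuminated fraction = (1 − cos 56.1°)/2 = (1 − 0.558)/2 ≈ 0.221, so 22%.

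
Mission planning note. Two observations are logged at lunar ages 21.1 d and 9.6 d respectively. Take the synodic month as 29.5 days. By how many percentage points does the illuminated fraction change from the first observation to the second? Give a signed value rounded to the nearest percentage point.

First observation: θ = 360°·21.1/29.5 = 257.5°, so f = 0.608.
Second observation: θ = 117.2°, f = 0.728.
Δf = 0.728 − 0.608 = +0.120, i.e. +12 pp.

+12 pp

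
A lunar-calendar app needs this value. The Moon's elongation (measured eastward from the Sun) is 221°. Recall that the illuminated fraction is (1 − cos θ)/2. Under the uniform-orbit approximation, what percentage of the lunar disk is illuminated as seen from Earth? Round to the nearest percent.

f = (1 − cos 221°)/2 = (1 − (-0.755))/2 ≈ 0.877, i.e. 88%.

88%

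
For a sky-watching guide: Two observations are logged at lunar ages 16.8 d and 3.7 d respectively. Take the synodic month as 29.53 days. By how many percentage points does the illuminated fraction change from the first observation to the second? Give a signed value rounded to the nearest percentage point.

θ₁ = 360° × 16.8/29.53 = 204.8°, f₁ = (1 − cos θ₁)/2 = 0.954.
θ₂ = 360° × 3.7/29.53 = 45.1°, f₂ = (1 − cos θ₂)/2 = 0.147.
Change = f₂ − f₁ = -0.807 → -81 percentage points.

-81 percentage points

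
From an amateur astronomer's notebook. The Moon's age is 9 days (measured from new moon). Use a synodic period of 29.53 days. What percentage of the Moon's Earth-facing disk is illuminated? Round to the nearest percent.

Elongation θ = 360° × 9/29.53 ≈ 109.7°.
With cos θ = (-0.337), the lit fraction is (1 − (-0.337))/2 ≈ 0.669, so 67%.

67%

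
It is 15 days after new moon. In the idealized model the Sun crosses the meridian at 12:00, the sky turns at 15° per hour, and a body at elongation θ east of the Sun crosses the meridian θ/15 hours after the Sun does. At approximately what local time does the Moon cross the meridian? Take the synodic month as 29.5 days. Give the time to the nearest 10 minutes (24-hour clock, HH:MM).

Elongation θ = 360° × 15/29.5 ≈ 183.1°.
Delay after the Sun = 183.1° / (15°/h) ≈ 12.20 h.
12:00 + 12.203 h ≈ 00:12 → 00:10 to the nearest ten minutes.

00:10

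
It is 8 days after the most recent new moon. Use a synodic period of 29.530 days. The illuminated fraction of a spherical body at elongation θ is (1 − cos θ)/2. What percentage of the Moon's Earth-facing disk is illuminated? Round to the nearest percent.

Phase angle: θ = 360°·(8 d)/(29.530 d) = 97.5°.
cos 97.5° = (-0.131), so f = (1 − (-0.131))/2 = 0.566, so 57%.

57%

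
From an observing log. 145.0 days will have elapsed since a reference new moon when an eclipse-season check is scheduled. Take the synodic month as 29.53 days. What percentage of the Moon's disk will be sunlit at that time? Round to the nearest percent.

8%

145.0/29.53 = 4.910 lunations, so 4 complete cycles and 26.88 d into the next.
The Moon has covered 26.88/29.53 of its cycle, so θ ≈ 360° × 26.88/29.53 = 327.7°.
Illuminated fraction = (1 − cos 327.7°)/2 = (1 − 0.845)/2 ≈ 0.077, so 8%.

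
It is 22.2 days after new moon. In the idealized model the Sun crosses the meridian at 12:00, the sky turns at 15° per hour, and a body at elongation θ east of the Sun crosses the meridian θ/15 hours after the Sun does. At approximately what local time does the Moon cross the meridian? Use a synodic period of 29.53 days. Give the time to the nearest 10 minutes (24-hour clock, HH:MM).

06:00

Elongation θ = 360° × 22.2/29.53 ≈ 270.6°.
Delay after the Sun = 270.6° / (15°/h) ≈ 18.04 h.
12:00 + 18.043 h ≈ 06:03 → 06:00 to the nearest ten minutes.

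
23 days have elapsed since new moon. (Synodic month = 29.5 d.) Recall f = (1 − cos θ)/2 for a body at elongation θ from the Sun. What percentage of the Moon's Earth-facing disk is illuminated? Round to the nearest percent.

41%

Elongation θ = 360° × 23/29.5 ≈ 280.7°.
With cos θ = 0.185, the lit fraction is (1 − 0.185)/2 ≈ 0.407, so 41%.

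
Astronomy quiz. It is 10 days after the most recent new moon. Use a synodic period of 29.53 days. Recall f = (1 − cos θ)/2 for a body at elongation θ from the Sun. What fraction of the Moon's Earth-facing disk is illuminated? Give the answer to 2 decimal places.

Phase angle: θ = 360°·(10 d)/(29.53 d) = 121.9°.
cos 121.9° = (-0.529), so f = (1 − (-0.529))/2 = 0.764.

0.76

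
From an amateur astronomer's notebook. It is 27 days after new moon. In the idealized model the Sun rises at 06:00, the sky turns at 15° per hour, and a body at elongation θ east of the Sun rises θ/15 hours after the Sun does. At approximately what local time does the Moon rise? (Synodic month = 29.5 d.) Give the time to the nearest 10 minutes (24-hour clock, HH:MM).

The Moon has covered 27/29.5 of its cycle, so θ ≈ 360° × 27/29.5 = 329.5°.
The Moon trails the Sun by θ/15 = 329.5/15 ≈ 21.97 hours.
06:00 + 21.966 h ≈ 03:58 → 04:00 to the nearest ten minutes.

04:00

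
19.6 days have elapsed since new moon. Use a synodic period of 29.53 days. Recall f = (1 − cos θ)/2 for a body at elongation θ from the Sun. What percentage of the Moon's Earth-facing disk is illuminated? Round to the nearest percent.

76%

Elongation θ = 360° × 19.6/29.53 ≈ 238.9°.
cos 238.9° = (-0.516), so f = (1 − (-0.516))/2 = 0.758, so 76%.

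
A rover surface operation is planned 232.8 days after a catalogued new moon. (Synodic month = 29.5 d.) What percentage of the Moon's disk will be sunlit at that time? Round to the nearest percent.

Reduce mod P: 232.8 − 7×29.5 = 26.30 d into the current lunation.
Phase angle: θ = 360°·(26.30 d)/(29.5 d) = 320.9°.
Illuminated fraction = (1 − cos 320.9°)/2 = (1 − 0.777)/2 ≈ 0.112, so 11%.

11%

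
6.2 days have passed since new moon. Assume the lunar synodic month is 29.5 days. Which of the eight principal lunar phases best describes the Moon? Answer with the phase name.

first quarter

θ ≈ 360° × 6.2/29.5 = 76°, which falls in the first quarter sector.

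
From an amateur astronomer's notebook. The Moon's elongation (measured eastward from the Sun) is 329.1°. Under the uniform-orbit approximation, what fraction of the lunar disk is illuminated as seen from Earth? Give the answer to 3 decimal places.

cos 329.1° = 0.858, so f = (1 − 0.858)/2 = 0.071.

0.071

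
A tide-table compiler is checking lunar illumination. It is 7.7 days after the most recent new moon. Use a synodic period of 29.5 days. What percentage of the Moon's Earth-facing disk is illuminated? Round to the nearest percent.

53%

The Moon has covered 7.7/29.5 of its cycle, so θ ≈ 360° × 7.7/29.5 = 94.0°.
With cos θ = (-0.069), the lit fraction is (1 − (-0.069))/2 ≈ 0.535, so 53%.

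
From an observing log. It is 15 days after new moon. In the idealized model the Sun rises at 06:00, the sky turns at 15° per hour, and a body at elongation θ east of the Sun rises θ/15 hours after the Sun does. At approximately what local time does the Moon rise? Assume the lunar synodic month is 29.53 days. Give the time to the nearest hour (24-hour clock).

18:00

Elongation θ = 360° × 15/29.53 ≈ 182.9°.
At 15° of sky rotation per hour, 182.9° corresponds to a 12.19 h lag.
06:00 + 12.19 h ≈ 18:11 → 18:00 to the nearest hour.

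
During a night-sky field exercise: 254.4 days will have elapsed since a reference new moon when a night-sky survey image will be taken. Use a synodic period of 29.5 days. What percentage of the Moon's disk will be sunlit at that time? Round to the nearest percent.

86%

Reduce mod P: 254.4 − 8×29.5 = 18.40 d into the current lunation.
Phase angle: θ = 360°·(18.40 d)/(29.5 d) = 224.5°.
cos 224.5° = (-0.713), so f = (1 − (-0.713))/2 = 0.856, so 86%.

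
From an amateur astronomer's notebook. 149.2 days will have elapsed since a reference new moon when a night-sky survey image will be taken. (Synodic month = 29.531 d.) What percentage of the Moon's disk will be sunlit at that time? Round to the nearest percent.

3%

149.2 d spans 5 complete synodic months (5 × 29.531 = 147.66 d) plus 1.54 d.
Elongation θ = 360° × 1.54/29.531 ≈ 18.8°.
With cos θ = 0.946, the lit fraction is (1 − 0.946)/2 ≈ 0.027, so 3%.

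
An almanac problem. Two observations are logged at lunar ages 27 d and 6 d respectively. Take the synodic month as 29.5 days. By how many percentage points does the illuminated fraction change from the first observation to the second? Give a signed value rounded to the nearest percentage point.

θ₁ = 360° × 27/29.5 = 329.5°, f₁ = (1 − cos θ₁)/2 = 0.069.
θ₂ = 360° × 6/29.5 = 73.2°, f₂ = (1 − cos θ₂)/2 = 0.356.
Change = f₂ − f₁ = +0.286 → +29 percentage points.

+29 pp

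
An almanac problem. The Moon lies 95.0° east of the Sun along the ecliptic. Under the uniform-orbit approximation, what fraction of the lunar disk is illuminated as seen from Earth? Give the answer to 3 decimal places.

f = (1 − cos 95.0°)/2 = (1 − (-0.087))/2 ≈ 0.544.

0.544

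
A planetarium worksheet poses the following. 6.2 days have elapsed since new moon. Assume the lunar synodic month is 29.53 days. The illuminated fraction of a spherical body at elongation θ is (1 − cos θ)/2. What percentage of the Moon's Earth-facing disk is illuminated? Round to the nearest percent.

The Moon has covered 6.2/29.53 of its cycle, so θ ≈ 360° × 6.2/29.53 = 75.6°.
With cos θ = 0.249, the lit fraction is (1 − 0.249)/2 ≈ 0.376, so 38%.

38%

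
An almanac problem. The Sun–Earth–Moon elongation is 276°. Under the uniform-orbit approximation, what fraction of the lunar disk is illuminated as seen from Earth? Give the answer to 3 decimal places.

f = (1 − cos 276°)/2 = (1 − 0.105)/2 ≈ 0.448.

0.448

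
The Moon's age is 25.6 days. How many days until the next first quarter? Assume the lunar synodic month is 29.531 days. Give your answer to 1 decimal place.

11.3 days

First quarter is 0.25 of the way through the cycle: age 0.25 × 29.531 = 7.383 d.
This lunation's first quarter (7.383 d) has passed, so add one period: 36.914 − 25.6 = 11.314 days.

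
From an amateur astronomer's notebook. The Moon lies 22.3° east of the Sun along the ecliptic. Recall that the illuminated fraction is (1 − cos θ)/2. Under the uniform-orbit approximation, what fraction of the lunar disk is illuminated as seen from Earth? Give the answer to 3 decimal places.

0.037

f = (1 − cos 22.3°)/2 = (1 − 0.925)/2 ≈ 0.037.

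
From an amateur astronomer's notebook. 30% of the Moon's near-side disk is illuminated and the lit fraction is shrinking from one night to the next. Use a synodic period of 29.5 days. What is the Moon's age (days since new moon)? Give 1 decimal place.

24.1 days

Invert f = (1 − cos θ)/2 to get cos θ = 1 − 2(0.30) = 0.400, hence θ₀ = arccos 0.400 = 66.4°.
Waning ⇒ past full, so θ = 360° − 66.4° = 293.6°.
At 360°/29.5 d per day, 293.6° corresponds to 24.06 days.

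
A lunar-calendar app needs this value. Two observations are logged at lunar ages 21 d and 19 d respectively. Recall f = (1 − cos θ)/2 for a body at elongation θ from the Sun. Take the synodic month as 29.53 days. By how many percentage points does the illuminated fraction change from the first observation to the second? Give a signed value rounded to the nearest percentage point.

θ₁ = 360° × 21/29.53 = 256.0°, f₁ = (1 − cos θ₁)/2 = 0.621.
θ₂ = 360° × 19/29.53 = 231.6°, f₂ = (1 − cos θ₂)/2 = 0.810.
Change = f₂ − f₁ = +0.190 → +19 percentage points.

+19 pp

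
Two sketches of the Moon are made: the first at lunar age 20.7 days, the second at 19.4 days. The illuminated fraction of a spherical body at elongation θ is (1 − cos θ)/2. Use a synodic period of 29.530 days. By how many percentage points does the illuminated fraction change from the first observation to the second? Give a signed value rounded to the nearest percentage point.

+12 pp

θ₁ = 360° × 20.7/29.530 = 252.4°, f₁ = (1 − cos θ₁)/2 = 0.652.
θ₂ = 360° × 19.4/29.530 = 236.5°, f₂ = (1 − cos θ₂)/2 = 0.776.
Change = f₂ − f₁ = +0.124 → +12 percentage points.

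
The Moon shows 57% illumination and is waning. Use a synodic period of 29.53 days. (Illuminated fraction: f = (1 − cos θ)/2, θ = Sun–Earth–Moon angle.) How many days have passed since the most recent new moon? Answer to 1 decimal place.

21.5 days

cos θ = 1 − 2f = -0.140, giving a principal value of 98.0°.
A waning Moon lies in 180°–360°, so θ = 360° − 98.0° = 262.0°.
At 360°/29.53 d per day, 262.0° corresponds to 21.49 days.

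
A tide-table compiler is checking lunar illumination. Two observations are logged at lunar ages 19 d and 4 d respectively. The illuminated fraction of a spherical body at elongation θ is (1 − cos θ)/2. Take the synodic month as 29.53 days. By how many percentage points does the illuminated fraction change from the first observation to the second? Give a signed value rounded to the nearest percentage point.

First observation: θ = 360°·19/29.53 = 231.6°, so f = 0.810.
Second observation: θ = 48.8°, f = 0.170.
Δf = 0.170 − 0.810 = -0.640, i.e. -64 pp.

-64 percentage points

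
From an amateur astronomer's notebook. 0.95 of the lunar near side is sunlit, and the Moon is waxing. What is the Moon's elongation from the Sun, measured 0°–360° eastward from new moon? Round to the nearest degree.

From f = (1 − cos θ)/2: cos θ = 1 − 2×0.95 = -0.900; arccos → 154.2°.
The Moon is waxing (0°–180°), so θ = 154.2° directly.

154°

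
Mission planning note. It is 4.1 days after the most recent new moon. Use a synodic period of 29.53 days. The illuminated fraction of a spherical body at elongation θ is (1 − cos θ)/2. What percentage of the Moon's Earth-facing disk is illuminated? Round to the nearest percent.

Phase angle: θ = 360°·(4.1 d)/(29.53 d) = 50.0°.
cos 50.0° = 0.643, so f = (1 − 0.643)/2 = 0.178, so 18%.

18%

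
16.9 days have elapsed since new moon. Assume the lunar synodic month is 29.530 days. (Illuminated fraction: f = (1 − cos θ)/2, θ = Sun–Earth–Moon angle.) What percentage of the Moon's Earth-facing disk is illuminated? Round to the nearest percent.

95%

Phase angle: θ = 360°·(16.9 d)/(29.530 d) = 206.0°.
Illuminated fraction = (1 − cos 206.0°)/2 = (1 − (-0.899))/2 ≈ 0.949, so 95%.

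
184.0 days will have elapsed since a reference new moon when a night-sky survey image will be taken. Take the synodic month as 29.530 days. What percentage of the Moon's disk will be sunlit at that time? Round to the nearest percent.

184.0 d spans 6 complete synodic months (6 × 29.530 = 177.18 d) plus 6.82 d.
Phase angle: θ = 360°·(6.82 d)/(29.530 d) = 83.1°.
cos 83.1° = 0.119, so f = (1 − 0.119)/2 = 0.440, so 44%.

44%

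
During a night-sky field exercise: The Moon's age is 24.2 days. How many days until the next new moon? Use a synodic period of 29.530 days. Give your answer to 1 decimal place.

5.3 days

One full lunation from the last new moon is 29.530 d; remaining = 29.530 − 24.2 = 5.330 d.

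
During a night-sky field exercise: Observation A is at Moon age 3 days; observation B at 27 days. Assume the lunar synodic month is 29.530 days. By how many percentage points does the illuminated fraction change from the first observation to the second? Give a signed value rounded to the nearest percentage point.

-3 pp

First observation: θ = 360°·3/29.530 = 36.6°, so f = 0.098.
Second observation: θ = 329.2°, f = 0.071.
Δf = 0.071 − 0.098 = -0.028, i.e. -3 pp.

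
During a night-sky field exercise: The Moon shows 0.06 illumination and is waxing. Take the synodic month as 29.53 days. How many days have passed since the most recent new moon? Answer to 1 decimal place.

From f = (1 − cos θ)/2: cos θ = 1 − 2×0.06 = 0.880; arccos → 28.4°.
Before full moon the principal value applies: θ = 28.4°.
At 360°/29.53 d per day, 28.4° corresponds to 2.33 days.

2.3 days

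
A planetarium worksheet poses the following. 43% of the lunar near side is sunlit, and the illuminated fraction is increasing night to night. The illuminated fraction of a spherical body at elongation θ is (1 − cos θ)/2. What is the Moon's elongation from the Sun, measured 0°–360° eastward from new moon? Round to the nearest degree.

Invert f = (1 − cos θ)/2 to get cos θ = 1 − 2(0.43) = 0.140, hence θ₀ = arccos 0.140 = 82.0°.
Before full moon the principal value applies: θ = 82.0°.

82°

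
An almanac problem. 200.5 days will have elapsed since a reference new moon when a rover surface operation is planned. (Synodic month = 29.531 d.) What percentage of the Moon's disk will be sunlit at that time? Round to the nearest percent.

38%

200.5/29.531 = 6.789 lunations, so 6 complete cycles and 23.31 d into the next.
The Moon has covered 23.31/29.531 of its cycle, so θ ≈ 360° × 23.31/29.531 = 284.2°.
With cos θ = 0.245, the lit fraction is (1 − 0.245)/2 ≈ 0.377, so 38%.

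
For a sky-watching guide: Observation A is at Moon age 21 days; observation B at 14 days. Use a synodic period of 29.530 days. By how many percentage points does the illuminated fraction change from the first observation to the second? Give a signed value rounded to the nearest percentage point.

θ₁ = 360° × 21/29.530 = 256.0°, f₁ = (1 − cos θ₁)/2 = 0.621.
θ₂ = 360° × 14/29.530 = 170.7°, f₂ = (1 − cos θ₂)/2 = 0.993.
Change = f₂ − f₁ = +0.373 → +37 percentage points.

+37 pp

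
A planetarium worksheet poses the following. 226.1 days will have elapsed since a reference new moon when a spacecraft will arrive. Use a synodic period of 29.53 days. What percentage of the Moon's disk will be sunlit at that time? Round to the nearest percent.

226.1/29.53 = 7.657 lunations, so 7 complete cycles and 19.39 d into the next.
Elongation θ = 360° × 19.39/29.53 ≈ 236.4°.
Illuminated fraction = (1 − cos 236.4°)/2 = (1 − (-0.554))/2 ≈ 0.777, so 78%.

78%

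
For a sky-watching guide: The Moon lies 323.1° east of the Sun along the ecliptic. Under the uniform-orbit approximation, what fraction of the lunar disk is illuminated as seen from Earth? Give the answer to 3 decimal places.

0.100

f = (1 − cos 323.1°)/2 = (1 − 0.800)/2 ≈ 0.100.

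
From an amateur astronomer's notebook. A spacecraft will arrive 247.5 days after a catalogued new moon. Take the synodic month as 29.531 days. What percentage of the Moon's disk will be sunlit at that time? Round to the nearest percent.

Reduce mod P: 247.5 − 8×29.531 = 11.25 d into the current lunation.
The Moon has covered 11.25/29.531 of its cycle, so θ ≈ 360° × 11.25/29.531 = 137.2°.
cos 137.2° = (-0.733), so f = (1 − (-0.733))/2 = 0.867, so 87%.

87%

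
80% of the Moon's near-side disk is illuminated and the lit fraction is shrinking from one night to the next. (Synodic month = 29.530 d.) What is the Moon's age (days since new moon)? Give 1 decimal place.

From f = (1 − cos θ)/2: cos θ = 1 − 2×0.80 = -0.600; arccos → 126.9°.
A waning Moon lies in 180°–360°, so θ = 360° − 126.9° = 233.1°.
That fraction of the synodic month is 233.1/360 × 29.530 d ≈ 19.12 d.

19.1 days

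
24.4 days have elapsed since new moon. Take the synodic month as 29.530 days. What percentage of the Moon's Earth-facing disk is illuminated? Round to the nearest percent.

27%

Phase angle: θ = 360°·(24.4 d)/(29.530 d) = 297.5°.
Illuminated fraction = (1 − cos 297.5°)/2 = (1 − 0.461)/2 ≈ 0.269, so 27%.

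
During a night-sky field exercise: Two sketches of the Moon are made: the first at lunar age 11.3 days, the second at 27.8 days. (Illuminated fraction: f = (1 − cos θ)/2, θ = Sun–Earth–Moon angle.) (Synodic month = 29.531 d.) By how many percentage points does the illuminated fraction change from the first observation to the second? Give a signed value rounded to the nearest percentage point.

-84 pp

θ₁ = 360° × 11.3/29.531 = 137.8°, f₁ = (1 − cos θ₁)/2 = 0.870.
θ₂ = 360° × 27.8/29.531 = 338.9°, f₂ = (1 − cos θ₂)/2 = 0.034.
Change = f₂ − f₁ = -0.837 → -84 percentage points.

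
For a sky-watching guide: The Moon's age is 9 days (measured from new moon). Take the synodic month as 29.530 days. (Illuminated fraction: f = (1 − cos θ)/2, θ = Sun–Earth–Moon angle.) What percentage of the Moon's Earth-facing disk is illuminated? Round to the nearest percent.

67%

The Moon has covered 9/29.530 of its cycle, so θ ≈ 360° × 9/29.530 = 109.7°.
With cos θ = (-0.337), the lit fraction is (1 − (-0.337))/2 ≈ 0.669, so 67%.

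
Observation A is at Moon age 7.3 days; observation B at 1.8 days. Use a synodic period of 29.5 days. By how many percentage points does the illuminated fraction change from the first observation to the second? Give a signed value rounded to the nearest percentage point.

First observation: θ = 360°·7.3/29.5 = 89.1°, so f = 0.492.
Second observation: θ = 22.0°, f = 0.036.
Δf = 0.036 − 0.492 = -0.456, i.e. -46 pp.

-46 pp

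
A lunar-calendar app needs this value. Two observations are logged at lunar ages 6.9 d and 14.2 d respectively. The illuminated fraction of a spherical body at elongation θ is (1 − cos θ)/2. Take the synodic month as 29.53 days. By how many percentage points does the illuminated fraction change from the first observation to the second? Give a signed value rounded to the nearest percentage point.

+55 percentage points

First observation: θ = 360°·6.9/29.53 = 84.1°, so f = 0.449.
Second observation: θ = 173.1°, f = 0.996.
Δf = 0.996 − 0.449 = +0.548, i.e. +55 pp.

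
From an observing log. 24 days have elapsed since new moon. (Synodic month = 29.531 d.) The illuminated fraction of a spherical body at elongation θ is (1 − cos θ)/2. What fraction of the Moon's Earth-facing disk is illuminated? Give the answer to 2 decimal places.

Elongation θ = 360° × 24/29.531 ≈ 292.6°.
With cos θ = 0.384, the lit fraction is (1 − 0.384)/2 ≈ 0.308.

0.31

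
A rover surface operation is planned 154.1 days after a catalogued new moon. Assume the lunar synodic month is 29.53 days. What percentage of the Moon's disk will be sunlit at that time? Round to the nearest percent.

40%

154.1 d spans 5 complete synodic months (5 × 29.53 = 147.65 d) plus 6.45 d.
Elongation θ = 360° × 6.45/29.53 ≈ 78.6°.
With cos θ = 0.197, the lit fraction is (1 − 0.197)/2 ≈ 0.401, so 40%.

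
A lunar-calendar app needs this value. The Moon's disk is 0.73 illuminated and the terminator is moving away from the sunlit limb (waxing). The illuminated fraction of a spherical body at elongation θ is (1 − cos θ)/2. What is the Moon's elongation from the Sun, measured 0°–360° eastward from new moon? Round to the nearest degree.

cos θ = 1 − 2f = -0.460, giving a principal value of 117.4°.
The Moon is waxing (0°–180°), so θ = 117.4° directly.

117°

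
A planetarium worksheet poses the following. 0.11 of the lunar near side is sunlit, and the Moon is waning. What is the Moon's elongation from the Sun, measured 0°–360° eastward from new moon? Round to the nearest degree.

Invert f = (1 − cos θ)/2 to get cos θ = 1 − 2(0.11) = 0.780, hence θ₀ = arccos 0.780 = 38.7°.
Since the Moon is past full (waning), take the reflex angle: θ = 360° − 38.7° = 321.3°.

321°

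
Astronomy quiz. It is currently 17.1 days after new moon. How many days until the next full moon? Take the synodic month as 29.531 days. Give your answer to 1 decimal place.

27.2 days

Full moon is 0.5 of the way through the cycle: age 0.5 × 29.531 = 14.765 d.
This lunation's full moon (14.765 d) has passed, so add one period: 44.296 − 17.1 = 27.196 days.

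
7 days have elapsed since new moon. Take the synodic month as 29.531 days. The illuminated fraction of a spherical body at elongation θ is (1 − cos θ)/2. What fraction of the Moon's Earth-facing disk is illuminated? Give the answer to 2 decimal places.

0.46

Elongation θ = 360° × 7/29.531 ≈ 85.3°.
cos 85.3° = 0.081, so f = (1 − 0.081)/2 = 0.459.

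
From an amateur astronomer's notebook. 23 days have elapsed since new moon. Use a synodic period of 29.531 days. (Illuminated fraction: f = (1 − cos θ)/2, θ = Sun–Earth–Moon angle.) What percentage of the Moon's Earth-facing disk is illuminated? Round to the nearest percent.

Elongation θ = 360° × 23/29.531 ≈ 280.4°.
cos 280.4° = 0.180, so f = (1 − 0.180)/2 = 0.410, so 41%.

41%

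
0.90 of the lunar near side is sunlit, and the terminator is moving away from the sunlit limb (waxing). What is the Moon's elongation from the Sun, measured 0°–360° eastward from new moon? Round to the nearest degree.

Invert f = (1 − cos θ)/2 to get cos θ = 1 − 2(0.90) = -0.800, hence θ₀ = arccos -0.800 = 143.1°.
The Moon is waxing (0°–180°), so θ = 143.1° directly.

143°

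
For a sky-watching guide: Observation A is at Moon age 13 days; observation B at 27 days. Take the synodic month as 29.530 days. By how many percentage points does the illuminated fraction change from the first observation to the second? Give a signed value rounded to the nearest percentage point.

-89 pp

First observation: θ = 360°·13/29.530 = 158.5°, so f = 0.965.
Second observation: θ = 329.2°, f = 0.071.
Δf = 0.071 − 0.965 = -0.894, i.e. -89 pp.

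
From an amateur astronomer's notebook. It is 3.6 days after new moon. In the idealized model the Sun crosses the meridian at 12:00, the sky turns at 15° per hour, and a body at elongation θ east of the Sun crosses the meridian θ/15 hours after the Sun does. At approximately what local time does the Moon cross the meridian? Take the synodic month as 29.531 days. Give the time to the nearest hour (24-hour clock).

15:00

The Moon has covered 3.6/29.531 of its cycle, so θ ≈ 360° × 3.6/29.531 = 43.9°.
At 15° of sky rotation per hour, 43.9° corresponds to a 2.93 h lag.
12:00 + 2.93 h ≈ 14:56 → 15:00 to the nearest hour.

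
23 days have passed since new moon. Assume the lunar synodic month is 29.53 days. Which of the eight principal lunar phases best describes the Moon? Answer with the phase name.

last quarter

θ ≈ 360° × 23/29.53 = 280°, which falls in the last quarter sector.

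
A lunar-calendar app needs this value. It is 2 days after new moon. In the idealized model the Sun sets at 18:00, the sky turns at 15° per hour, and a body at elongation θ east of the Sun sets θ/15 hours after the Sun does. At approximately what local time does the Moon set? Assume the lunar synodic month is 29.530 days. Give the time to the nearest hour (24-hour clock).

The Moon has covered 2/29.530 of its cycle, so θ ≈ 360° × 2/29.530 = 24.4°.
The Moon trails the Sun by θ/15 = 24.4/15 ≈ 1.63 hours.
18:00 + 1.63 h ≈ 19:38 → 20:00 to the nearest hour.

20:00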